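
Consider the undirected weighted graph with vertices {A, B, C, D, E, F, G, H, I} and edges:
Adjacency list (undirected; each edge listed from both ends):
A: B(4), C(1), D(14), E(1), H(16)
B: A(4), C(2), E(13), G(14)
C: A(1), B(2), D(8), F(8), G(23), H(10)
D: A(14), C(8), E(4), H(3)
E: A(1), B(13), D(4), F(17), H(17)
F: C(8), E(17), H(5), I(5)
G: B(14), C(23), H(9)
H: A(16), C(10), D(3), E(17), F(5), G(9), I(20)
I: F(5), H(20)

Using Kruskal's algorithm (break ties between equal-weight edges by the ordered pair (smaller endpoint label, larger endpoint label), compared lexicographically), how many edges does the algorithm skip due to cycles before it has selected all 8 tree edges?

3

Sort edges by weight, then run Kruskal:
A-C (1): add — endpoints in different components.
A-E (1): add — endpoints in different components.
B-C (2): add — endpoints in different components.
D-H (3): add — endpoints in different components.
A-B (4): skip — A and B already connected.
D-E (4): add — endpoints in different components.
F-H (5): add — endpoints in different components.
F-I (5): add — endpoints in different components.
C-D (8): skip — C and D already connected.
C-F (8): skip — C and F already connected.
G-H (9): add — endpoints in different components.
Edges rejected before the tree was complete: 3.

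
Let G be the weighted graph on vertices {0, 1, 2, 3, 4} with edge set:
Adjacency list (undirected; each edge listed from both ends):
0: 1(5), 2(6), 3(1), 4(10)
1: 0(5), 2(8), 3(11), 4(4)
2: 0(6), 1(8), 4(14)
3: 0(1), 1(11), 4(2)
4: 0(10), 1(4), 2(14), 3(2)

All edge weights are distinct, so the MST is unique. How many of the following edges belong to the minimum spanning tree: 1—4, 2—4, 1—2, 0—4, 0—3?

Kruskal's algorithm — process edges by increasing weight (ties by edge label):
0—3 (1): add — endpoints in different components.
3—4 (2): add — endpoints in different components.
1—4 (4): add — endpoints in different components.
0—1 (5): skip — 0 and 1 already connected.
0—2 (6): add — endpoints in different components.
MST edge set: {0—3, 3—4, 1—4, 0—2}.
Of the listed edges, {1—4, 0—3} are in the MST → 2.

2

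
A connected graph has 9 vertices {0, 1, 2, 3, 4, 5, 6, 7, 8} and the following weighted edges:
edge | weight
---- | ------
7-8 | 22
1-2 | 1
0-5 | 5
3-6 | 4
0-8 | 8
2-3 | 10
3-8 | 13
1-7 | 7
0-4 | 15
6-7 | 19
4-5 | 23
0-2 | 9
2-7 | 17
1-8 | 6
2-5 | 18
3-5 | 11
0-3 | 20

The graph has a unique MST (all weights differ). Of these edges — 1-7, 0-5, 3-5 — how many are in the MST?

Kruskal's algorithm — process edges by increasing weight (ties by edge label):
1-2 (1): add — endpoints in different components.
3-6 (4): add — endpoints in different components.
0-5 (5): add — endpoints in different components.
1-8 (6): add — endpoints in different components.
1-7 (7): add — endpoints in different components.
0-8 (8): add — endpoints in different components.
0-2 (9): skip — 0 and 2 already connected.
2-3 (10): add — endpoints in different components.
3-5 (11): skip — 3 and 5 already connected.
3-8 (13): skip — 3 and 8 already connected.
0-4 (15): add — endpoints in different components.
MST edge set: {1-2, 3-6, 0-5, 1-8, 1-7, 0-8, 2-3, 0-4}.
Of the listed edges, {1-7, 0-5} are in the MST → 2.

2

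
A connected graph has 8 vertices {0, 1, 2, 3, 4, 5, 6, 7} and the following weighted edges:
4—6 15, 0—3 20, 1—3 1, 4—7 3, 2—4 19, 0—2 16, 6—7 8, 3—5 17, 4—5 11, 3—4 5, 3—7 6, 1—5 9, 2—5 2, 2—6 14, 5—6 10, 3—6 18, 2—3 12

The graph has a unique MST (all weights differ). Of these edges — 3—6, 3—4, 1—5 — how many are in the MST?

2

Sort edges by weight, then run Kruskal:
1—3 (1): add — endpoints in different components.
2—5 (2): add — endpoints in different components.
4—7 (3): add — endpoints in different components.
3—4 (5): add — endpoints in different components.
3—7 (6): skip — 3 and 7 already connected.
6—7 (8): add — endpoints in different components.
1—5 (9): add — endpoints in different components.
5—6 (10): skip — 5 and 6 already connected.
4—5 (11): skip — 4 and 5 already connected.
2—3 (12): skip — 2 and 3 already connected.
2—6 (14): skip — 2 and 6 already connected.
4—6 (15): skip — 4 and 6 already connected.
0—2 (16): add — endpoints in different components.
MST edge set: {1—3, 2—5, 4—7, 3—4, 6—7, 1—5, 0—2}.
Of the listed edges, {3—4, 1—5} are in the MST → 2.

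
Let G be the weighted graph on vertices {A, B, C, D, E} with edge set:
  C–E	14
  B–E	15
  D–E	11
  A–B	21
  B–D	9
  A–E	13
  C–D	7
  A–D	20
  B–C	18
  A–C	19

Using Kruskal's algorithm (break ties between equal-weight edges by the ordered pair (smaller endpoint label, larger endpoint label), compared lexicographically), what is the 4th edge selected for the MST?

A-E

Kruskal's algorithm — process edges by increasing weight (ties by edge label):
C–D (7): add. Components now {A} {B} {C,D} {E}
B–D (9): add. Components now {A} {B,C,D} {E}
D–E (11): add. Components now {A} {B,C,D,E}
A–E (13): add. Components now {A,B,C,D,E}
The 4th edge added is A–E.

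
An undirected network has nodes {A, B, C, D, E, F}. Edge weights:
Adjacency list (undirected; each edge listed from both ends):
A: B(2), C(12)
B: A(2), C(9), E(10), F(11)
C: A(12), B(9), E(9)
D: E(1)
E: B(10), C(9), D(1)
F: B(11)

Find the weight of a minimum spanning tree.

32

Prim's algorithm from D:
Step 1: cheapest edge leaving the tree is D–E (1); add E.
Step 2: cheapest edge leaving the tree is C–E (9); add C.
Step 3: cheapest edge leaving the tree is B–C (9); add B.
Step 4: cheapest edge leaving the tree is A–B (2); add A.
Step 5: cheapest edge leaving the tree is B–F (11); add F.
MST edges: D–E, C–E, B–C, A–B, B–F; total weight 1+9+9+2+11 = 32.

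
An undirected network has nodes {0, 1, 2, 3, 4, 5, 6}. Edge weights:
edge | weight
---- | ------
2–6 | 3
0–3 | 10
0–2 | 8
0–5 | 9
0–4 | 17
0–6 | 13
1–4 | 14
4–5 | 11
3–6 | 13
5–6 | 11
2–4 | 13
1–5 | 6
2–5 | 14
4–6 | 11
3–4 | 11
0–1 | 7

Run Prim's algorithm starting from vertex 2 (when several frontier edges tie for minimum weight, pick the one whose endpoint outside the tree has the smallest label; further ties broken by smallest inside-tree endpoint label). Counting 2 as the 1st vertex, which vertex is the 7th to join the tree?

4

Prim's algorithm from 2:
Step 1: cheapest edge leaving the tree is 2–6 (3); add 6.
Step 2: cheapest edge leaving the tree is 0–2 (8); add 0.
Step 3: cheapest edge leaving the tree is 0–1 (7); add 1.
Step 4: cheapest edge leaving the tree is 1–5 (6); add 5.
Step 5: cheapest edge leaving the tree is 0–3 (10); add 3.
Step 6: cheapest edge leaving the tree is 3–4 (11); add 4.
Vertex order: 2, 6, 0, 1, 5, 3, 4. The 7th vertex is 4.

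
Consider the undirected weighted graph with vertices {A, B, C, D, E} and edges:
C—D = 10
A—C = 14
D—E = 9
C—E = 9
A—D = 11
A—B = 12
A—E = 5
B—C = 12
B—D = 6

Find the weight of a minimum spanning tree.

Kruskal: consider edges lightest-first.
A—E (5): add. Components now {A,E} {B} {C} {D}
B—D (6): add. Components now {A,E} {B,D} {C}
C—E (9): add. Components now {A,C,E} {B,D}
D—E (9): add. Components now {A,B,C,D,E}
MST edges: A—E, B—D, C—E, D—E; total weight 5+6+9+9 = 29.

29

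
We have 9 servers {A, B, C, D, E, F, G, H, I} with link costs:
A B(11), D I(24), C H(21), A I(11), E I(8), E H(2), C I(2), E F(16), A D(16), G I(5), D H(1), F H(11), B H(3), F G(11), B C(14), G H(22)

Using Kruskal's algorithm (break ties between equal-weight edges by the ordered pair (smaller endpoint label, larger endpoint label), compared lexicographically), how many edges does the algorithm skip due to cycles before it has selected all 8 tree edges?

1

Sort edges by weight, then run Kruskal:
D H (1): add — endpoints in different components.
C I (2): add — endpoints in different components.
E H (2): add — endpoints in different components.
B H (3): add — endpoints in different components.
G I (5): add — endpoints in different components.
E I (8): add — endpoints in different components.
A B (11): add — endpoints in different components.
A I (11): skip — A and I already connected.
F G (11): add — endpoints in different components.
Edges rejected before the tree was complete: 1.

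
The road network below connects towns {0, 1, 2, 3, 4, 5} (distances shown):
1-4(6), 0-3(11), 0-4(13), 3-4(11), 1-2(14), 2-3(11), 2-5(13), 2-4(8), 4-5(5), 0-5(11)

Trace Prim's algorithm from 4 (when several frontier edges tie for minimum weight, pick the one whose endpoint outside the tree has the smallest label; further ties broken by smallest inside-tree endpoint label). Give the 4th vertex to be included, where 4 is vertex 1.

2

Prim, starting at 4.
Step 1: cheapest edge leaving the tree is 4-5 (5); add 5.
Step 2: cheapest edge leaving the tree is 1-4 (6); add 1.
Step 3: cheapest edge leaving the tree is 2-4 (8); add 2.
Step 4: cheapest edge leaving the tree is 0-5 (11); add 0.
Step 5: cheapest edge leaving the tree is 0-3 (11); add 3.
Vertex order: 4, 5, 1, 2, 0, 3. The 4th vertex is 2.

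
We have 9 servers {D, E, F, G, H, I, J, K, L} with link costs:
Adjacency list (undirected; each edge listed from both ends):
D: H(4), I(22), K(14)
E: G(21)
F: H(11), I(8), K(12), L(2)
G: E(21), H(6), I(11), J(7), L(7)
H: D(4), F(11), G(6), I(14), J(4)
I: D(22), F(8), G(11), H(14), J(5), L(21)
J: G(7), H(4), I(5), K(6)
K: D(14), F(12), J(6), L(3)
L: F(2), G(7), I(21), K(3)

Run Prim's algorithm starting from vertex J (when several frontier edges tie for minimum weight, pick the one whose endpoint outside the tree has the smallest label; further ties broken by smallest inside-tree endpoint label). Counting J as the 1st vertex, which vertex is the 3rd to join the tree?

Grow the tree from J using Prim:
Step 1: cheapest edge leaving the tree is H-J (4); add H.
Step 2: cheapest edge leaving the tree is D-H (4); add D.
Step 3: cheapest edge leaving the tree is I-J (5); add I.
Step 4: cheapest edge leaving the tree is G-H (6); add G.
Step 5: cheapest edge leaving the tree is J-K (6); add K.
Step 6: cheapest edge leaving the tree is K-L (3); add L.
Step 7: cheapest edge leaving the tree is F-L (2); add F.
Step 8: cheapest edge leaving the tree is E-G (21); add E.
Vertex order: J, H, D, I, G, K, L, F, E. The 3rd vertex is D.

D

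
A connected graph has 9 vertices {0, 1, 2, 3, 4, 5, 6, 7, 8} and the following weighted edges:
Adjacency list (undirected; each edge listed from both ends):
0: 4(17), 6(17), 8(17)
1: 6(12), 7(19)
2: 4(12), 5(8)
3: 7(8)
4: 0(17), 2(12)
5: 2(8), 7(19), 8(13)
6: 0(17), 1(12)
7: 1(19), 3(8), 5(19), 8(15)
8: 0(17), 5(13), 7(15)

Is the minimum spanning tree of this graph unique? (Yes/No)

Kruskal: consider edges lightest-first.
2—5 (8): add — endpoints in different components.
3—7 (8): add — endpoints in different components.
1—6 (12): add — endpoints in different components.
2—4 (12): add — endpoints in different components.
5—8 (13): add — endpoints in different components.
7—8 (15): add — endpoints in different components.
0—4 (17): add — endpoints in different components.
0—6 (17): add — endpoints in different components.
Non-tree edge 0—8 has weight 17, equal to the heaviest edge on its tree cycle — swapping gives another MST of the same weight. Not unique.

No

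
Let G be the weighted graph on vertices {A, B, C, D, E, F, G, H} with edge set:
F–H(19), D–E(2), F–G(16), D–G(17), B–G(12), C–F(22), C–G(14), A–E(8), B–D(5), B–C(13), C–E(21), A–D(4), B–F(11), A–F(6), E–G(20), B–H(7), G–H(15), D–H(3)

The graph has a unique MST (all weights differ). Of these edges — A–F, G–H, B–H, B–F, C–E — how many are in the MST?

1

Sort edges by weight, then run Kruskal:
D–E (2): add — endpoints in different components.
D–H (3): add — endpoints in different components.
A–D (4): add — endpoints in different components.
B–D (5): add — endpoints in different components.
A–F (6): add — endpoints in different components.
B–H (7): skip — B and H already connected.
A–E (8): skip — A and E already connected.
B–F (11): skip — B and F already connected.
B–G (12): add — endpoints in different components.
B–C (13): add — endpoints in different components.
MST edge set: {D–E, D–H, A–D, B–D, A–F, B–G, B–C}.
Of the listed edges, {A–F} are in the MST → 1.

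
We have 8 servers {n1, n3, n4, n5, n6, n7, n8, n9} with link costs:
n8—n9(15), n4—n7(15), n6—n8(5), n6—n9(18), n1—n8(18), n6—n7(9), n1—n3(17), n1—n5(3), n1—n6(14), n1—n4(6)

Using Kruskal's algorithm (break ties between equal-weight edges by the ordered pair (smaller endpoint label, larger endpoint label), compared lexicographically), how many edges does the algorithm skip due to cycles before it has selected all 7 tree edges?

Kruskal: consider edges lightest-first.
n1—n5 (3): add — endpoints in different components.
n6—n8 (5): add — endpoints in different components.
n1—n4 (6): add — endpoints in different components.
n6—n7 (9): add — endpoints in different components.
n1—n6 (14): add — endpoints in different components.
n4—n7 (15): skip — n4 and n7 already connected.
n8—n9 (15): add — endpoints in different components.
n1—n3 (17): add — endpoints in different components.
Edges rejected before the tree was complete: 1.

1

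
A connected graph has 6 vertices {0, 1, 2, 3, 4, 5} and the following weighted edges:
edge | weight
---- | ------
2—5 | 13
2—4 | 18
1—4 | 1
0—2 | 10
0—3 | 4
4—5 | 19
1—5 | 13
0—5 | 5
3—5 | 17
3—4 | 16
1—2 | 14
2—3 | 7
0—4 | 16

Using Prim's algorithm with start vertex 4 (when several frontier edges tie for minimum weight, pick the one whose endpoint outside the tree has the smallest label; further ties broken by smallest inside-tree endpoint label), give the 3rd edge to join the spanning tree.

Prim, starting at 4.
Step 1: cheapest edge leaving the tree is 1—4 (1); add 1.
Step 2: cheapest edge leaving the tree is 1—5 (13); add 5.
Step 3: cheapest edge leaving the tree is 0—5 (5); add 0.
Step 4: cheapest edge leaving the tree is 0—3 (4); add 3.
Step 5: cheapest edge leaving the tree is 2—3 (7); add 2.
The 3rd edge added is 0—5.

0-5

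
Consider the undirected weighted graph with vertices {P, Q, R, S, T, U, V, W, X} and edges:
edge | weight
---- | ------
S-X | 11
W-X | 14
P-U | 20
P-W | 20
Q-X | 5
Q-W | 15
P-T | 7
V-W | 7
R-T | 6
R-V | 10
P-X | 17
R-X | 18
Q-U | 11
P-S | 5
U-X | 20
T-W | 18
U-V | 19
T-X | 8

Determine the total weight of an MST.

Grow the tree from P using Prim:
Step 1: cheapest edge leaving the tree is P-S (5); add S.
Step 2: cheapest edge leaving the tree is P-T (7); add T.
Step 3: cheapest edge leaving the tree is R-T (6); add R.
Step 4: cheapest edge leaving the tree is T-X (8); add X.
Step 5: cheapest edge leaving the tree is Q-X (5); add Q.
Step 6: cheapest edge leaving the tree is R-V (10); add V.
Step 7: cheapest edge leaving the tree is V-W (7); add W.
Step 8: cheapest edge leaving the tree is Q-U (11); add U.
MST edges: P-S, P-T, R-T, T-X, Q-X, R-V, V-W, Q-U; total weight 5+7+6+8+5+10+7+11 = 59.

59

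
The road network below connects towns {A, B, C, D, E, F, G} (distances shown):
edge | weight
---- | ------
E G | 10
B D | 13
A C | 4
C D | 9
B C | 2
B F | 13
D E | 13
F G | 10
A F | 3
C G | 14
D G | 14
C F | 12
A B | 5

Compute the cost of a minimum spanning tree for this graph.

38

Prim's algorithm from E:
Step 1: frontier [E G 10, D E 13] → take E G (10); add G.
Step 2: frontier [D E 13, F G 10, C G 14, D G 14] → take F G (10); add F.
Step 3: frontier [D E 13, A F 3, C F 12, B F 13, C G 14, D G 14] → take A F (3); add A.
Step 4: frontier [A C 4, A B 5, D E 13, C F 12, B F 13, C G 14, D G 14] → take A C (4); add C.
Step 5: frontier [A B 5, B C 2, C D 9, D E 13, B F 13, D G 14] → take B C (2); add B.
Step 6: frontier [B D 13, C D 9, D E 13, D G 14] → take C D (9); add D.
MST edges: E G, F G, A F, A C, B C, C D; total weight 10+10+3+4+2+9 = 38.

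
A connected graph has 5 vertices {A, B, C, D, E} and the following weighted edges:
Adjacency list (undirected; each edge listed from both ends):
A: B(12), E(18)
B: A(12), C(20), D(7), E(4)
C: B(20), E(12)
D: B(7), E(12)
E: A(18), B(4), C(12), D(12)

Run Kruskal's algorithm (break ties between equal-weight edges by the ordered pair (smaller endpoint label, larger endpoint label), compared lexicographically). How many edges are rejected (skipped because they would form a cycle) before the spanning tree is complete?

Sort edges by weight, then run Kruskal:
B–E (4): add — endpoints in different components.
B–D (7): add — endpoints in different components.
A–B (12): add — endpoints in different components.
C–E (12): add — endpoints in different components.
Edges rejected before the tree was complete: 0.

0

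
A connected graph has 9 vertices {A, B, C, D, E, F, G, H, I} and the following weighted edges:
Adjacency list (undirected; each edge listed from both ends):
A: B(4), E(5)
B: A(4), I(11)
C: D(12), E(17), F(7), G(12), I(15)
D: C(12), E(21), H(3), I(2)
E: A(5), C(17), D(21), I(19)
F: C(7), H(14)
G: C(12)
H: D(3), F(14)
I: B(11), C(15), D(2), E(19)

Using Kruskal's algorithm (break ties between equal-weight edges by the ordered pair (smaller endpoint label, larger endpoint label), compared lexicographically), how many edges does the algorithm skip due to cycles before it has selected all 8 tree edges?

0

Kruskal: consider edges lightest-first.
D-I (2): add — endpoints in different components.
D-H (3): add — endpoints in different components.
A-B (4): add — endpoints in different components.
A-E (5): add — endpoints in different components.
C-F (7): add — endpoints in different components.
B-I (11): add — endpoints in different components.
C-D (12): add — endpoints in different components.
C-G (12): add — endpoints in different components.
Edges rejected before the tree was complete: 0.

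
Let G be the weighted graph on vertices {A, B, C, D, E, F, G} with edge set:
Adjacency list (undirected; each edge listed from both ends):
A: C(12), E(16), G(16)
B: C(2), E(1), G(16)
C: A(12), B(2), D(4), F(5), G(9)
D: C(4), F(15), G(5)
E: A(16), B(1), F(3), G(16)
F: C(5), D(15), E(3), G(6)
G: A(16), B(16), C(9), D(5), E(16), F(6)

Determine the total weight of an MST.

27

Prim's algorithm from B:
Step 1: frontier [B—E 1, B—C 2, B—G 16] → take B—E (1); add E.
Step 2: frontier [B—C 2, B—G 16, E—F 3, A—E 16, E—G 16] → take B—C (2); add C.
Step 3: frontier [B—G 16, C—D 4, C—F 5, C—G 9, A—C 12, E—F 3, A—E 16, E—G 16] → take E—F (3); add F.
Step 4: frontier [B—G 16, C—D 4, C—G 9, A—C 12, A—E 16, E—G 16, F—G 6, D—F 15] → take C—D (4); add D.
Step 5: frontier [B—G 16, C—G 9, A—C 12, D—G 5, A—E 16, E—G 16, F—G 6] → take D—G (5); add G.
Step 6: frontier [A—C 12, A—E 16, A—G 16] → take A—C (12); add A.
MST edges: B—E, B—C, E—F, C—D, D—G, A—C; total weight 1+2+3+4+5+12 = 27.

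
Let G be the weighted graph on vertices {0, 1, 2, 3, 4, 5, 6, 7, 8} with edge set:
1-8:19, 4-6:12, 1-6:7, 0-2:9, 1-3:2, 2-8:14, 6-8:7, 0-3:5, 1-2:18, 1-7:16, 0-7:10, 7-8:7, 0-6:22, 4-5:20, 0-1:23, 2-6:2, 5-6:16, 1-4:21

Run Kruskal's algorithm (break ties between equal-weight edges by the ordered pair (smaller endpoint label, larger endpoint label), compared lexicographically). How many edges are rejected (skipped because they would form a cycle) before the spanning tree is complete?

4

Sort edges by weight, then run Kruskal:
1-3 (2): add — endpoints in different components.
2-6 (2): add — endpoints in different components.
0-3 (5): add — endpoints in different components.
1-6 (7): add — endpoints in different components.
6-8 (7): add — endpoints in different components.
7-8 (7): add — endpoints in different components.
0-2 (9): skip — 0 and 2 already connected.
0-7 (10): skip — 0 and 7 already connected.
4-6 (12): add — endpoints in different components.
2-8 (14): skip — 2 and 8 already connected.
1-7 (16): skip — 1 and 7 already connected.
5-6 (16): add — endpoints in different components.
Edges rejected before the tree was complete: 4.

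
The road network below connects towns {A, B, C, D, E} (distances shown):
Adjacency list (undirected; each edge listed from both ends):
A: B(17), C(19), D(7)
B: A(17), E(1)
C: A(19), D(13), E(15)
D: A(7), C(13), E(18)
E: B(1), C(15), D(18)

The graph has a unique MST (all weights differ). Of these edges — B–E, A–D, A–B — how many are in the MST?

2

Kruskal: consider edges lightest-first.
B–E (1): add — endpoints in different components.
A–D (7): add — endpoints in different components.
C–D (13): add — endpoints in different components.
C–E (15): add — endpoints in different components.
MST edge set: {B–E, A–D, C–D, C–E}.
Of the listed edges, {B–E, A–D} are in the MST → 2.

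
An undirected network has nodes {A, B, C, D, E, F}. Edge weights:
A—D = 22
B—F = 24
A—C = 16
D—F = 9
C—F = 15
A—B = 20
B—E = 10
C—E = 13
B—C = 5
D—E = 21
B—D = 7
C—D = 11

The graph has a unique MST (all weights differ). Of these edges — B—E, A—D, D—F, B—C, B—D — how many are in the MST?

4

Kruskal's algorithm — process edges by increasing weight (ties by edge label):
B—C (5): add — endpoints in different components.
B—D (7): add — endpoints in different components.
D—F (9): add — endpoints in different components.
B—E (10): add — endpoints in different components.
C—D (11): skip — C and D already connected.
C—E (13): skip — C and E already connected.
C—F (15): skip — C and F already connected.
A—C (16): add — endpoints in different components.
MST edge set: {B—C, B—D, D—F, B—E, A—C}.
Of the listed edges, {B—E, D—F, B—C, B—D} are in the MST → 4.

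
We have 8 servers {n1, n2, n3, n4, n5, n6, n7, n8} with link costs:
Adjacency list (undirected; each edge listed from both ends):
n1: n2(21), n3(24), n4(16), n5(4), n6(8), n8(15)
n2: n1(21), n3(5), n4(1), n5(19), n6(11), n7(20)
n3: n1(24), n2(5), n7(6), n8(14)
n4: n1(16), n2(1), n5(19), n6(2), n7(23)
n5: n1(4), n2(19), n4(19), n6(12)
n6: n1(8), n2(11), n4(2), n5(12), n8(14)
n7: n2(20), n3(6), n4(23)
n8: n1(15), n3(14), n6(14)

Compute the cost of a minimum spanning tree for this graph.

40

Prim, starting at n2.
Step 1: cheapest edge leaving the tree is n2–n4 (1); add n4.
Step 2: cheapest edge leaving the tree is n4–n6 (2); add n6.
Step 3: cheapest edge leaving the tree is n2–n3 (5); add n3.
Step 4: cheapest edge leaving the tree is n3–n7 (6); add n7.
Step 5: cheapest edge leaving the tree is n1–n6 (8); add n1.
Step 6: cheapest edge leaving the tree is n1–n5 (4); add n5.
Step 7: cheapest edge leaving the tree is n3–n8 (14); add n8.
MST edges: n2–n4, n4–n6, n2–n3, n3–n7, n1–n6, n1–n5, n3–n8; total weight 1+2+5+6+8+4+14 = 40.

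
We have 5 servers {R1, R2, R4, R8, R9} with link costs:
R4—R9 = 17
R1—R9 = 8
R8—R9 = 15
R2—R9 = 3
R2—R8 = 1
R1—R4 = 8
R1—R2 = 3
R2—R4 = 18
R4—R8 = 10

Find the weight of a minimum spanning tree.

Grow the tree from R4 using Prim:
Step 1: frontier [R1—R4 8, R4—R8 10, R4—R9 17, R2—R4 18] → take R1—R4 (8); add R1.
Step 2: frontier [R1—R2 3, R1—R9 8, R4—R8 10, R4—R9 17, R2—R4 18] → take R1—R2 (3); add R2.
Step 3: frontier [R1—R9 8, R2—R8 1, R2—R9 3, R4—R8 10, R4—R9 17] → take R2—R8 (1); add R8.
Step 4: frontier [R1—R9 8, R2—R9 3, R4—R9 17, R8—R9 15] → take R2—R9 (3); add R9.
MST edges: R1—R4, R1—R2, R2—R8, R2—R9; total weight 8+3+1+3 = 15.

15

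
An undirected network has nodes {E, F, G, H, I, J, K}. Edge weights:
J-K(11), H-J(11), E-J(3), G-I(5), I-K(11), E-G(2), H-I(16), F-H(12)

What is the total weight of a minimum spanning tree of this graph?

44

Prim's algorithm from E:
Step 1: frontier [E-G 2, E-J 3] → take E-G (2); add G.
Step 2: frontier [E-J 3, G-I 5] → take E-J (3); add J.
Step 3: frontier [G-I 5, H-J 11, J-K 11] → take G-I (5); add I.
Step 4: frontier [I-K 11, H-I 16, H-J 11, J-K 11] → take H-J (11); add H.
Step 5: frontier [F-H 12, I-K 11, J-K 11] → take I-K (11); add K.
Step 6: frontier [F-H 12] → take F-H (12); add F.
MST edges: E-G, E-J, G-I, H-J, I-K, F-H; total weight 2+3+5+11+11+12 = 44.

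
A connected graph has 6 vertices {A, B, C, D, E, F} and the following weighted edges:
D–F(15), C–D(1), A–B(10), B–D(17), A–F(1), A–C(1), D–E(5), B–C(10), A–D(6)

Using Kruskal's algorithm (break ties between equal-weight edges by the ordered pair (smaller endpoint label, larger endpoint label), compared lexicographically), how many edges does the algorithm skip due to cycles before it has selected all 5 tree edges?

1

Kruskal's algorithm — process edges by increasing weight (ties by edge label):
A–C (1): add. Components now {A,C} {B} {D} {E} {F}
A–F (1): add. Components now {A,C,F} {B} {D} {E}
C–D (1): add. Components now {A,C,D,F} {B} {E}
D–E (5): add. Components now {A,C,D,E,F} {B}
A–D (6): skip — A and D already connected.
A–B (10): add. Components now {A,B,C,D,E,F}
Edges rejected before the tree was complete: 1.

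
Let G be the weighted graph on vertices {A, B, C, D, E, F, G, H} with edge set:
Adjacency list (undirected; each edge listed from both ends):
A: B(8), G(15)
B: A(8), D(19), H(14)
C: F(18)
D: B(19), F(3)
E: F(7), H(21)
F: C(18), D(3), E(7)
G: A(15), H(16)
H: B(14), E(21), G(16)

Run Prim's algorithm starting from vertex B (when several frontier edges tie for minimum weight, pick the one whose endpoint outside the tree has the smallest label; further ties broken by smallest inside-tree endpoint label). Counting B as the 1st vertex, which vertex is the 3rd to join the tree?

H

Prim, starting at B.
Step 1: frontier [A—B 8, B—H 14, B—D 19] → take A—B (8); add A.
Step 2: frontier [A—G 15, B—H 14, B—D 19] → take B—H (14); add H.
Step 3: frontier [A—G 15, B—D 19, G—H 16, E—H 21] → take A—G (15); add G.
Step 4: frontier [B—D 19, E—H 21] → take B—D (19); add D.
Step 5: frontier [D—F 3, E—H 21] → take D—F (3); add F.
Step 6: frontier [E—F 7, C—F 18, E—H 21] → take E—F (7); add E.
Step 7: frontier [C—F 18] → take C—F (18); add C.
Vertex order: B, A, H, G, D, F, E, C. The 3rd vertex is H.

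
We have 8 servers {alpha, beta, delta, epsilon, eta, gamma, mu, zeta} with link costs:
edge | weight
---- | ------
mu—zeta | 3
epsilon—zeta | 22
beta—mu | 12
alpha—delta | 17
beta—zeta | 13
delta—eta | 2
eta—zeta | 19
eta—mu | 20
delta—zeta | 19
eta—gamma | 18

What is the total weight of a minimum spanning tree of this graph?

Kruskal's algorithm — process edges by increasing weight (ties by edge label):
delta—eta (2): add — endpoints in different components.
mu—zeta (3): add — endpoints in different components.
beta—mu (12): add — endpoints in different components.
beta—zeta (13): skip — zeta and beta already connected.
alpha—delta (17): add — endpoints in different components.
eta—gamma (18): add — endpoints in different components.
delta—zeta (19): add — endpoints in different components.
eta—zeta (19): skip — zeta and eta already connected.
eta—mu (20): skip — eta and mu already connected.
epsilon—zeta (22): add — endpoints in different components.
MST edges: delta—eta, mu—zeta, beta—mu, alpha—delta, eta—gamma, delta—zeta, epsilon—zeta; total weight 2+3+12+17+18+19+22 = 93.

93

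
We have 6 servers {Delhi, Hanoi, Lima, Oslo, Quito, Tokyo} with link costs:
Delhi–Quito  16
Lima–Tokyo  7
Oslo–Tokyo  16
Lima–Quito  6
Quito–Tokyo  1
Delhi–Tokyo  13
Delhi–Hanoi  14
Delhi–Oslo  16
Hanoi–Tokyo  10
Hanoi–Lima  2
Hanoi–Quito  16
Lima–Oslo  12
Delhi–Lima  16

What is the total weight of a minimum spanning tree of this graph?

Prim's algorithm from Quito:
Step 1: frontier [Quito–Tokyo 1, Lima–Quito 6, Delhi–Quito 16, Hanoi–Quito 16] → take Quito–Tokyo (1); add Tokyo.
Step 2: frontier [Lima–Quito 6, Delhi–Quito 16, Hanoi–Quito 16, Lima–Tokyo 7, Hanoi–Tokyo 10, Delhi–Tokyo 13, Oslo–Tokyo 16] → take Lima–Quito (6); add Lima.
Step 3: frontier [Hanoi–Lima 2, Lima–Oslo 12, Delhi–Lima 16, Delhi–Quito 16, Hanoi–Quito 16, Hanoi–Tokyo 10, Delhi–Tokyo 13, Oslo–Tokyo 16] → take Hanoi–Lima (2); add Hanoi.
Step 4: frontier [Delhi–Hanoi 14, Lima–Oslo 12, Delhi–Lima 16, Delhi–Quito 16, Delhi–Tokyo 13, Oslo–Tokyo 16] → take Lima–Oslo (12); add Oslo.
Step 5: frontier [Delhi–Hanoi 14, Delhi–Lima 16, Delhi–Oslo 16, Delhi–Quito 16, Delhi–Tokyo 13] → take Delhi–Tokyo (13); add Delhi.
MST edges: Quito–Tokyo, Lima–Quito, Hanoi–Lima, Lima–Oslo, Delhi–Tokyo; total weight 1+6+2+12+13 = 34.

34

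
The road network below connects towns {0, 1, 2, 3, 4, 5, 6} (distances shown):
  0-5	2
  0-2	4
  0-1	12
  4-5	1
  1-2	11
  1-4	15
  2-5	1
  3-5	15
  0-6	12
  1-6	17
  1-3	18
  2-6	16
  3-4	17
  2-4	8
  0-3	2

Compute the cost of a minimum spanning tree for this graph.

Sort edges by weight, then run Kruskal:
2-5 (1): add. Components now {0} {1} {2,5} {3} {4} {6}
4-5 (1): add. Components now {0} {1} {2,4,5} {3} {6}
0-3 (2): add. Components now {0,3} {1} {2,4,5} {6}
0-5 (2): add. Components now {0,2,3,4,5} {1} {6}
0-2 (4): skip — 0 and 2 already connected.
2-4 (8): skip — 2 and 4 already connected.
1-2 (11): add. Components now {0,1,2,3,4,5} {6}
0-1 (12): skip — 0 and 1 already connected.
0-6 (12): add. Components now {0,1,2,3,4,5,6}
MST edges: 2-5, 4-5, 0-3, 0-5, 1-2, 0-6; total weight 1+1+2+2+11+12 = 29.

29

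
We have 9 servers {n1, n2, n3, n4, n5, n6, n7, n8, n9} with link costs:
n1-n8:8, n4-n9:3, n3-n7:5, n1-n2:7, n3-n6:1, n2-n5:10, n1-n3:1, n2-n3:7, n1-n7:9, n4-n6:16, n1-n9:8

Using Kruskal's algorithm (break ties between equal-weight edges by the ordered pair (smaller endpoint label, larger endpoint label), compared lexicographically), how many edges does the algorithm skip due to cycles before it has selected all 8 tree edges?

2

Kruskal's algorithm — process edges by increasing weight (ties by edge label):
n1-n3 (1): add — endpoints in different components.
n3-n6 (1): add — endpoints in different components.
n4-n9 (3): add — endpoints in different components.
n3-n7 (5): add — endpoints in different components.
n1-n2 (7): add — endpoints in different components.
n2-n3 (7): skip — n3 and n2 already connected.
n1-n8 (8): add — endpoints in different components.
n1-n9 (8): add — endpoints in different components.
n1-n7 (9): skip — n7 and n1 already connected.
n2-n5 (10): add — endpoints in different components.
Edges rejected before the tree was complete: 2.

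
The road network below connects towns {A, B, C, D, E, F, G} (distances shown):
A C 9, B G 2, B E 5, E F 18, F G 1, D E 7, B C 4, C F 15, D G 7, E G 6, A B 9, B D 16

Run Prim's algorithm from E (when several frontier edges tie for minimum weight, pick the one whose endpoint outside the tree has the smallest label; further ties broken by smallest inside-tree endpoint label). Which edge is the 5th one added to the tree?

Prim's algorithm from E:
Step 1: cheapest edge leaving the tree is B E (5); add B.
Step 2: cheapest edge leaving the tree is B G (2); add G.
Step 3: cheapest edge leaving the tree is F G (1); add F.
Step 4: cheapest edge leaving the tree is B C (4); add C.
Step 5: cheapest edge leaving the tree is D E (7); add D.
Step 6: cheapest edge leaving the tree is A B (9); add A.
The 5th edge added is D E.

D-E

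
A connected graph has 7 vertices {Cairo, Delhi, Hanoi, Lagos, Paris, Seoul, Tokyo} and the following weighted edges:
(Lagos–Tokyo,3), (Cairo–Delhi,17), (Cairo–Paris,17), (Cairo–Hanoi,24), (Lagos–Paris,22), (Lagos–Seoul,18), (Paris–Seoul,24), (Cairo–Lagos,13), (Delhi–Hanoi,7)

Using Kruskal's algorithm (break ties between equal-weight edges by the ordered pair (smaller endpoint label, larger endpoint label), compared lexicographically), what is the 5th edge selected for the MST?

Cairo-Paris

Kruskal: consider edges lightest-first.
Lagos–Tokyo (3): add. Components now {Paris} {Lagos,Tokyo} {Cairo} {Seoul} {Hanoi} {Delhi}
Delhi–Hanoi (7): add. Components now {Paris} {Lagos,Tokyo} {Cairo} {Seoul} {Delhi,Hanoi}
Cairo–Lagos (13): add. Components now {Paris} {Cairo,Lagos,Tokyo} {Seoul} {Delhi,Hanoi}
Cairo–Delhi (17): add. Components now {Paris} {Cairo,Delhi,Hanoi,Lagos,Tokyo} {Seoul}
Cairo–Paris (17): add. Components now {Cairo,Delhi,Hanoi,Lagos,Paris,Tokyo} {Seoul}
Lagos–Seoul (18): add. Components now {Cairo,Delhi,Hanoi,Lagos,Paris,Seoul,Tokyo}
The 5th edge added is Cairo–Paris.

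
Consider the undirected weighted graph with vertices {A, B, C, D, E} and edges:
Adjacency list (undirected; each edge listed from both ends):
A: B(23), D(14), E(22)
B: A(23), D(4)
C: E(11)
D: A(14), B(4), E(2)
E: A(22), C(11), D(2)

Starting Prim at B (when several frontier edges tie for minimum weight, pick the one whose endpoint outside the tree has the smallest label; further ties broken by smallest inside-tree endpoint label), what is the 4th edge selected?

A-D

Prim's algorithm from B:
Step 1: frontier [B D 4, A B 23] → take B D (4); add D.
Step 2: frontier [A B 23, D E 2, A D 14] → take D E (2); add E.
Step 3: frontier [A B 23, A D 14, C E 11, A E 22] → take C E (11); add C.
Step 4: frontier [A B 23, A D 14, A E 22] → take A D (14); add A.
The 4th edge added is A D.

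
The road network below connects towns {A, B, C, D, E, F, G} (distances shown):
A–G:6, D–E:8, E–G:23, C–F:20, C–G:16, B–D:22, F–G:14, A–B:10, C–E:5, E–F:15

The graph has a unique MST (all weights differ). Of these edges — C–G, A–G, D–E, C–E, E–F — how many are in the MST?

4

Sort edges by weight, then run Kruskal:
C–E (5): add. Components now {A} {B} {C,E} {D} {F} {G}
A–G (6): add. Components now {A,G} {B} {C,E} {D} {F}
D–E (8): add. Components now {A,G} {B} {C,D,E} {F}
A–B (10): add. Components now {A,B,G} {C,D,E} {F}
F–G (14): add. Components now {A,B,F,G} {C,D,E}
E–F (15): add. Components now {A,B,C,D,E,F,G}
MST edge set: {C–E, A–G, D–E, A–B, F–G, E–F}.
Of the listed edges, {A–G, D–E, C–E, E–F} are in the MST → 4.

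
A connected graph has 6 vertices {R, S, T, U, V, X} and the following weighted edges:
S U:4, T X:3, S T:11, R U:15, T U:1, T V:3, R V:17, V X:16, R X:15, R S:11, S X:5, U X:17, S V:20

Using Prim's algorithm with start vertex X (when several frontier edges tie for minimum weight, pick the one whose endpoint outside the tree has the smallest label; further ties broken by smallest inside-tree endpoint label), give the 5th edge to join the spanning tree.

Prim's algorithm from X:
Step 1: cheapest edge leaving the tree is T X (3); add T.
Step 2: cheapest edge leaving the tree is T U (1); add U.
Step 3: cheapest edge leaving the tree is T V (3); add V.
Step 4: cheapest edge leaving the tree is S U (4); add S.
Step 5: cheapest edge leaving the tree is R S (11); add R.
The 5th edge added is R S.

R-S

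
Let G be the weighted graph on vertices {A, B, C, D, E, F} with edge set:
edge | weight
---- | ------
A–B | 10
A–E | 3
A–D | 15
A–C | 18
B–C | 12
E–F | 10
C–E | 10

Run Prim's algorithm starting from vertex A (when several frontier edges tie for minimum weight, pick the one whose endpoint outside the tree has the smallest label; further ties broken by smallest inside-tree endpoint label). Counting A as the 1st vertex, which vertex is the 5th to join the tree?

F

Prim, starting at A.
Step 1: frontier [A–E 3, A–B 10, A–D 15, A–C 18] → take A–E (3); add E.
Step 2: frontier [A–B 10, A–D 15, A–C 18, C–E 10, E–F 10] → take A–B (10); add B.
Step 3: frontier [A–D 15, A–C 18, B–C 12, C–E 10, E–F 10] → take C–E (10); add C.
Step 4: frontier [A–D 15, E–F 10] → take E–F (10); add F.
Step 5: frontier [A–D 15] → take A–D (15); add D.
Vertex order: A, E, B, C, F, D. The 5th vertex is F.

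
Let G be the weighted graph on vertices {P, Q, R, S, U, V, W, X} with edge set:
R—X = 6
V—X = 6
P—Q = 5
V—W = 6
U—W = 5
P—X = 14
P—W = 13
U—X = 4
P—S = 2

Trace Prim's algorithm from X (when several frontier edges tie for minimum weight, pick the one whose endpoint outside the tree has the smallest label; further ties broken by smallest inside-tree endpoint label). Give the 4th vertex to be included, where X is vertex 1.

Grow the tree from X using Prim:
Step 1: cheapest edge leaving the tree is U—X (4); add U.
Step 2: cheapest edge leaving the tree is U—W (5); add W.
Step 3: cheapest edge leaving the tree is R—X (6); add R.
Step 4: cheapest edge leaving the tree is V—W (6); add V.
Step 5: cheapest edge leaving the tree is P—W (13); add P.
Step 6: cheapest edge leaving the tree is P—S (2); add S.
Step 7: cheapest edge leaving the tree is P—Q (5); add Q.
Vertex order: X, U, W, R, V, P, S, Q. The 4th vertex is R.

R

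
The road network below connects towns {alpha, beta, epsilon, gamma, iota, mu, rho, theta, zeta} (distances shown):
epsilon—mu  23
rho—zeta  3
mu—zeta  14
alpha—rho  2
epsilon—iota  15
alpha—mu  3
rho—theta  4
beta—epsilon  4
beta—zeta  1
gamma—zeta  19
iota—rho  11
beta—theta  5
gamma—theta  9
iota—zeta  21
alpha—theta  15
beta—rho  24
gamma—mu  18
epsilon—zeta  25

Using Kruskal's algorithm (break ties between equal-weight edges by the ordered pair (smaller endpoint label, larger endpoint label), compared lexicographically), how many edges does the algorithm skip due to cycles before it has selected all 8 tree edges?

1

Sort edges by weight, then run Kruskal:
beta—zeta (1): add — endpoints in different components.
alpha—rho (2): add — endpoints in different components.
alpha—mu (3): add — endpoints in different components.
rho—zeta (3): add — endpoints in different components.
beta—epsilon (4): add — endpoints in different components.
rho—theta (4): add — endpoints in different components.
beta—theta (5): skip — theta and beta already connected.
gamma—theta (9): add — endpoints in different components.
iota—rho (11): add — endpoints in different components.
Edges rejected before the tree was complete: 1.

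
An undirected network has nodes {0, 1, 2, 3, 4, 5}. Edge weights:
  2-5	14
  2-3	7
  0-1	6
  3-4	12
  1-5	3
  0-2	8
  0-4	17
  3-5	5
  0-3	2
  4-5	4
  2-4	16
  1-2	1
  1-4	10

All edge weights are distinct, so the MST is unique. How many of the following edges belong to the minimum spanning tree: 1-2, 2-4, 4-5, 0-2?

2

Kruskal's algorithm — process edges by increasing weight (ties by edge label):
1-2 (1): add — endpoints in different components.
0-3 (2): add — endpoints in different components.
1-5 (3): add — endpoints in different components.
4-5 (4): add — endpoints in different components.
3-5 (5): add — endpoints in different components.
MST edge set: {1-2, 0-3, 1-5, 4-5, 3-5}.
Of the listed edges, {1-2, 4-5} are in the MST → 2.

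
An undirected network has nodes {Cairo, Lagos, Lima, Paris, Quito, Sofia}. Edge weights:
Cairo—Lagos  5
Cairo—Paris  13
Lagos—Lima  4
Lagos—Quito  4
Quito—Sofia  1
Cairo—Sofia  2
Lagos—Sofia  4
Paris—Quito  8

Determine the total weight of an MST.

19

Grow the tree from Cairo using Prim:
Step 1: frontier [Cairo—Sofia 2, Cairo—Lagos 5, Cairo—Paris 13] → take Cairo—Sofia (2); add Sofia.
Step 2: frontier [Cairo—Lagos 5, Cairo—Paris 13, Quito—Sofia 1, Lagos—Sofia 4] → take Quito—Sofia (1); add Quito.
Step 3: frontier [Cairo—Lagos 5, Cairo—Paris 13, Lagos—Quito 4, Paris—Quito 8, Lagos—Sofia 4] → take Lagos—Quito (4); add Lagos.
Step 4: frontier [Cairo—Paris 13, Lagos—Lima 4, Paris—Quito 8] → take Lagos—Lima (4); add Lima.
Step 5: frontier [Cairo—Paris 13, Paris—Quito 8] → take Paris—Quito (8); add Paris.
MST edges: Cairo—Sofia, Quito—Sofia, Lagos—Quito, Lagos—Lima, Paris—Quito; total weight 2+1+4+4+8 = 19.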